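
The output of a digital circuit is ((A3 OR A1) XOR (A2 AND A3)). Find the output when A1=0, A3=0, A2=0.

Substituting: ((0 OR 0) XOR (0 AND 0))
= 0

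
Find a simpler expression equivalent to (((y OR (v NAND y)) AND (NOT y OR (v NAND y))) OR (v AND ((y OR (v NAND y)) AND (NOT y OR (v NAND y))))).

By absorption (E OR (E AND v) = E) then distribution ((E OR v) AND (E OR NOT v) = E):
= (v NAND y)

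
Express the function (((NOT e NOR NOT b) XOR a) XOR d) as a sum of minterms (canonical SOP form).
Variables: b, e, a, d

Σm(1, 2, 5, 6, 9, 10, 12, 15) = (NOT b AND NOT e AND NOT a AND d) OR (NOT b AND NOT e AND a AND NOT d) OR (NOT b AND e AND NOT a AND d) OR (NOT b AND e AND a AND NOT d) OR (b AND NOT e AND NOT a AND d) OR (b AND NOT e AND a AND NOT d) OR (b AND e AND NOT a AND NOT d) OR (b AND e AND a AND d)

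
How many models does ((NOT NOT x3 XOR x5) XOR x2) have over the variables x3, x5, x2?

Satisfying assignments: (0,0,1), (0,1,0), (1,0,0), (1,1,1)
Count: 4 out of 8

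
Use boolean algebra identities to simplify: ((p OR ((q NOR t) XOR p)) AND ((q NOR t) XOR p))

By absorption (E AND (E OR v) = E):
= ((q NOR t) XOR p)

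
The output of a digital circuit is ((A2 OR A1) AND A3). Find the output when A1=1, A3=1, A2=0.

Substituting: ((0 OR 1) AND 1)
= 1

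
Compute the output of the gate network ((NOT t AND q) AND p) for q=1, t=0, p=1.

Substituting: ((NOT 0 AND 1) AND 1)
= 1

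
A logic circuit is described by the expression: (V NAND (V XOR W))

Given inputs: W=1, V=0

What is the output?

Substituting: (0 NAND (0 XOR 1))
= 1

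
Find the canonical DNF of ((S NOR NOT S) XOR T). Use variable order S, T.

(NOT S AND T) OR (S AND T)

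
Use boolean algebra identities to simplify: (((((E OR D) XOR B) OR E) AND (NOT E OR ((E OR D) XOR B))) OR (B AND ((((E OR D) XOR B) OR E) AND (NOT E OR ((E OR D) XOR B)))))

By absorption (E OR (E AND v) = E) then distribution ((E OR v) AND (E OR NOT v) = E):
= ((E OR D) XOR B)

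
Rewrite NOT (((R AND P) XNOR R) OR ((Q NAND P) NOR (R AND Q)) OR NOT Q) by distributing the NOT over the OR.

NOT ((R AND P) XNOR R) AND NOT ((Q NAND P) NOR (R AND Q)) AND Q
De Morgan's: NOT(OR of terms) = AND of negations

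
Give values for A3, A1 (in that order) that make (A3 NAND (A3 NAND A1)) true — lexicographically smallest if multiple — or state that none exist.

A3=0, A1=0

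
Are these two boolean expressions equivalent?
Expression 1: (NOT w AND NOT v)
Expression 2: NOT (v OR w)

Yes, they are equivalent — the two output columns agree on all 4 assignments:
w | v | Expression 1 | Expression 2
-----------------------------------
0 | 0 | 1 | 1
0 | 1 | 0 | 0
1 | 0 | 0 | 0
1 | 1 | 0 | 0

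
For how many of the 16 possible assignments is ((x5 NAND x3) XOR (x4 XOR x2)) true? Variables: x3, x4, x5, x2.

Satisfying assignments: (0,0,0,0), (0,0,1,0), (0,1,0,1), (0,1,1,1), (1,0,0,0), (1,0,1,1), (1,1,0,1), (1,1,1,0)
Count: 8 out of 16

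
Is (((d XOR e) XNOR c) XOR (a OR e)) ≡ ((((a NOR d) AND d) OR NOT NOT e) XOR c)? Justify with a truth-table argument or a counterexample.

No. Counterexample: with d=0, c=0, e=0, a=0, Expression 1 = 1 but Expression 2 = 0.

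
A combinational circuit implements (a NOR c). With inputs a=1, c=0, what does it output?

Substituting: (1 NOR 0)
= 0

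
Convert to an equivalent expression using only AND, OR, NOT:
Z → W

NOT Z OR W
(Implication elimination: A → B = NOT A OR B)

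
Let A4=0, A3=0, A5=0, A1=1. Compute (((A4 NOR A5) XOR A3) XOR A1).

Substituting: (((0 NOR 0) XOR 0) XOR 1)
= 0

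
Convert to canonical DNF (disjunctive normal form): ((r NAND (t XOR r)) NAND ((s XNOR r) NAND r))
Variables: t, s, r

(NOT t AND NOT s AND r) OR (NOT t AND s AND r) OR (t AND s AND r)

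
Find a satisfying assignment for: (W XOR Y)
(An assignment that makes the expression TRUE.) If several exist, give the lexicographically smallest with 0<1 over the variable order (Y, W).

Y=0, W=1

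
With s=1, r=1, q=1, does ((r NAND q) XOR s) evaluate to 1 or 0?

Substituting: ((1 NAND 1) XOR 1)
= 1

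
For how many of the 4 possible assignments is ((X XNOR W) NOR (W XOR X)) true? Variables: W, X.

No assignment satisfies the expression.
Count: 0 out of 4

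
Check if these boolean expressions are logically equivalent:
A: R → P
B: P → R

No, Converse is not equivalent to original (counterexample: T=0, R=0, P=1)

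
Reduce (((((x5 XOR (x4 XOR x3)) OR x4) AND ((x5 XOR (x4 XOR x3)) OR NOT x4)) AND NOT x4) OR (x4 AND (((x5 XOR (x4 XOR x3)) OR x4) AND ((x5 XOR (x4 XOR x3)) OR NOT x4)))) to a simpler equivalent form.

By distribution ((E AND v) OR (E AND NOT v) = E) then distribution ((E OR v) AND (E OR NOT v) = E):
= (x5 XOR (x4 XOR x3))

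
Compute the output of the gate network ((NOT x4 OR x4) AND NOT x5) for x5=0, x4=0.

Substituting: ((NOT 0 OR 0) AND NOT 0)
= 1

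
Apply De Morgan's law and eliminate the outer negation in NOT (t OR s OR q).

NOT t AND NOT s AND NOT q
De Morgan's: NOT(OR of terms) = AND of negations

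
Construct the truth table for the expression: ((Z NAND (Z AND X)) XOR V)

V | Z | X | Output
------------------
0 | 0 | 0 | 1
0 | 0 | 1 | 1
0 | 1 | 0 | 1
0 | 1 | 1 | 0
1 | 0 | 0 | 0
1 | 0 | 1 | 0
1 | 1 | 0 | 0
1 | 1 | 1 | 1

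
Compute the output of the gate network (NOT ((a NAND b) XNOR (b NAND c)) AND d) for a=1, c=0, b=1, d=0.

Substituting: (NOT ((1 NAND 1) XNOR (1 NAND 0)) AND 0)
= 0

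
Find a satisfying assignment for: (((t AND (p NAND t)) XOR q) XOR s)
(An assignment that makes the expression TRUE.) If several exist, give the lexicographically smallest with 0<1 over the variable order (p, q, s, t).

p=0, q=0, s=0, t=1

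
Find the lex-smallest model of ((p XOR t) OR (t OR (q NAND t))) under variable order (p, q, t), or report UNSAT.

p=0, q=0, t=0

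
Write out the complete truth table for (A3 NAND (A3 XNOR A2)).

A2 | A3 | Output
----------------
0 | 0 | 1
0 | 1 | 1
1 | 0 | 1
1 | 1 | 0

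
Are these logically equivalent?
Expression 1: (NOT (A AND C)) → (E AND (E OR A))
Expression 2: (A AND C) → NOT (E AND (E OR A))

No, Inverse is not equivalent to original (counterexample: C=0, E=0, A=0)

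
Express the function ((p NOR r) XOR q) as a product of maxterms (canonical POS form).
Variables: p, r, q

ΠM(1, 2, 4, 6) = (p OR r OR NOT q) AND (p OR NOT r OR q) AND (NOT p OR r OR q) AND (NOT p OR NOT r OR q)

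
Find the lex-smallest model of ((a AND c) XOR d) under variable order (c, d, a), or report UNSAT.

c=0, d=1, a=0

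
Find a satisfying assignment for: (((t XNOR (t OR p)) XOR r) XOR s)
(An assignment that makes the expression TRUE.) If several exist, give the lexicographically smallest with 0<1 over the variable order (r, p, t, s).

r=0, p=0, t=0, s=0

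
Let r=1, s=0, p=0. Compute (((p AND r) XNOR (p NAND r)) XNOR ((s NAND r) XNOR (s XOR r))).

Substituting: (((0 AND 1) XNOR (0 NAND 1)) XNOR ((0 NAND 1) XNOR (0 XOR 1)))
= 0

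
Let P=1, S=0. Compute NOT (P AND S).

Substituting: NOT (1 AND 0)
= 1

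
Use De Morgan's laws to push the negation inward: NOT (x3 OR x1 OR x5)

NOT x3 AND NOT x1 AND NOT x5
De Morgan's: NOT(OR of terms) = AND of negations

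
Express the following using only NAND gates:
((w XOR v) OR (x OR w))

((((w NAND (w NAND v)) NAND (v NAND (w NAND v))) NAND ((w NAND (w NAND v)) NAND (v NAND (w NAND v)))) NAND (((x NAND x) NAND (w NAND w)) NAND ((x NAND x) NAND (w NAND w))))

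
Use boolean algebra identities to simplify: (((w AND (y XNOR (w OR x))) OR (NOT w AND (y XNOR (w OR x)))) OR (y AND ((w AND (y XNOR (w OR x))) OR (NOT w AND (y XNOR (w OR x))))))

By absorption (E OR (E AND v) = E) then distribution ((E AND v) OR (E AND NOT v) = E):
= (y XNOR (w OR x))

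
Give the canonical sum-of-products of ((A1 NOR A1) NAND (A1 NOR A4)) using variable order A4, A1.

Σm(1, 2, 3) = (NOT A4 AND A1) OR (A4 AND NOT A1) OR (A4 AND A1)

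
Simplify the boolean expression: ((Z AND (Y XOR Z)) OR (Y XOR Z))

By absorption (E OR (E AND v) = E):
= (Y XOR Z)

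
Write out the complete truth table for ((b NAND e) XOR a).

a | e | b | Output
------------------
0 | 0 | 0 | 1
0 | 0 | 1 | 1
0 | 1 | 0 | 1
0 | 1 | 1 | 0
1 | 0 | 0 | 0
1 | 0 | 1 | 0
1 | 1 | 0 | 0
1 | 1 | 1 | 1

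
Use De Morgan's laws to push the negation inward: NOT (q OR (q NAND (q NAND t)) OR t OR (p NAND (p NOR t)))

NOT q AND NOT (q NAND (q NAND t)) AND NOT t AND NOT (p NAND (p NOR t))
De Morgan's: NOT(OR of terms) = AND of negations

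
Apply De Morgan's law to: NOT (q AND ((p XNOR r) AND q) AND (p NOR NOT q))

NOT q OR NOT ((p XNOR r) AND q) OR NOT (p NOR NOT q)
De Morgan's: NOT(AND of terms) = OR of negations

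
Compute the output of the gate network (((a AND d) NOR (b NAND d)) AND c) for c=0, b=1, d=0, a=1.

Substituting: (((1 AND 0) NOR (1 NAND 0)) AND 0)
= 0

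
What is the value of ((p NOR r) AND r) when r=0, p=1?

Substituting: ((1 NOR 0) AND 0)
= 0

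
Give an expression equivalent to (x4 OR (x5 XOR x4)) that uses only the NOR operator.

((x4 NOR ((((x5 NOR x4) NOR (x5 NOR x4)) NOR ((x5 NOR x4) NOR (x5 NOR x4))) NOR ((((x5 NOR x5) NOR (x4 NOR x4)) NOR ((x5 NOR x5) NOR (x4 NOR x4))) NOR (((x5 NOR x5) NOR (x4 NOR x4)) NOR ((x5 NOR x5) NOR (x4 NOR x4)))))) NOR (x4 NOR ((((x5 NOR x4) NOR (x5 NOR x4)) NOR ((x5 NOR x4) NOR (x5 NOR x4))) NOR ((((x5 NOR x5) NOR (x4 NOR x4)) NOR ((x5 NOR x5) NOR (x4 NOR x4))) NOR (((x5 NOR x5) NOR (x4 NOR x4)) NOR ((x5 NOR x5) NOR (x4 NOR x4)))))))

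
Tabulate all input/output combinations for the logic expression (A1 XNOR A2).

A1 | A2 | Output
----------------
0 | 0 | 1
0 | 1 | 0
1 | 0 | 0
1 | 1 | 1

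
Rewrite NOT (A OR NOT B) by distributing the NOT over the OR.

NOT A AND B
De Morgan's: NOT(OR of terms) = AND of negations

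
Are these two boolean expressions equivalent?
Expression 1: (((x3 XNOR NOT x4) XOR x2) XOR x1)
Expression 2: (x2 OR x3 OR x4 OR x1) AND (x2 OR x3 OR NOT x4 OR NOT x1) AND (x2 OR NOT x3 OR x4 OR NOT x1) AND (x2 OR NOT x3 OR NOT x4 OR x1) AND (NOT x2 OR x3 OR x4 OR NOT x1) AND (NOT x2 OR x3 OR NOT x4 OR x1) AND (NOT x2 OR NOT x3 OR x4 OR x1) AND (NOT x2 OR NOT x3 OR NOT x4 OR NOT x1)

Yes, they are equivalent — the two output columns agree on all 16 assignments:
x2 | x3 | x4 | x1 | Expression 1 | Expression 2
-----------------------------------------------
0 | 0 | 0 | 0 | 0 | 0
0 | 0 | 0 | 1 | 1 | 1
0 | 0 | 1 | 0 | 1 | 1
0 | 0 | 1 | 1 | 0 | 0
0 | 1 | 0 | 0 | 1 | 1
0 | 1 | 0 | 1 | 0 | 0
0 | 1 | 1 | 0 | 0 | 0
0 | 1 | 1 | 1 | 1 | 1
1 | 0 | 0 | 0 | 1 | 1
1 | 0 | 0 | 1 | 0 | 0
1 | 0 | 1 | 0 | 0 | 0
1 | 0 | 1 | 1 | 1 | 1
1 | 1 | 0 | 0 | 0 | 0
1 | 1 | 0 | 1 | 1 | 1
1 | 1 | 1 | 0 | 1 | 1
1 | 1 | 1 | 1 | 0 | 0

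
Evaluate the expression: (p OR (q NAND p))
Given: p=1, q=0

Substituting: (1 OR (0 NAND 1))
= 1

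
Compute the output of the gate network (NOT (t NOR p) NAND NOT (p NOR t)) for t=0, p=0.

Substituting: (NOT (0 NOR 0) NAND NOT (0 NOR 0))
= 1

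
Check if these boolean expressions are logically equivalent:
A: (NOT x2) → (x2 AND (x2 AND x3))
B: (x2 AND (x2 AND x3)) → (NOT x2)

No, Converse is not equivalent to original (counterexample: x3=0, x2=0)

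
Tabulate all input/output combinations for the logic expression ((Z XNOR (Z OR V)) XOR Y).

Z | V | Y | Output
------------------
0 | 0 | 0 | 1
0 | 0 | 1 | 0
0 | 1 | 0 | 0
0 | 1 | 1 | 1
1 | 0 | 0 | 1
1 | 0 | 1 | 0
1 | 1 | 0 | 1
1 | 1 | 1 | 0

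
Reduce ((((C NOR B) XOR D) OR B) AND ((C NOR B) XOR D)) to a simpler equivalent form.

By absorption (E AND (E OR v) = E):
= ((C NOR B) XOR D)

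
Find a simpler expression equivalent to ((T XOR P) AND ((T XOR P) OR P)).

By absorption (E AND (E OR v) = E):
= (T XOR P)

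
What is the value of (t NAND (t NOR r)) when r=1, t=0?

Substituting: (0 NAND (0 NOR 1))
= 1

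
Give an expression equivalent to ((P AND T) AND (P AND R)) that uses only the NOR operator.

((((P NOR P) NOR (T NOR T)) NOR ((P NOR P) NOR (T NOR T))) NOR (((P NOR P) NOR (R NOR R)) NOR ((P NOR P) NOR (R NOR R))))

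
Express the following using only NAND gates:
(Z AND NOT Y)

((Z NAND (Y NAND Y)) NAND (Z NAND (Y NAND Y)))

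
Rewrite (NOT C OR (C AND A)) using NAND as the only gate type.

(((C NAND C) NAND (C NAND C)) NAND (((C NAND A) NAND (C NAND A)) NAND ((C NAND A) NAND (C NAND A))))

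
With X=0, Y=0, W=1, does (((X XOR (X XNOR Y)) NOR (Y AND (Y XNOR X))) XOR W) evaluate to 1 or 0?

Substituting: (((0 XOR (0 XNOR 0)) NOR (0 AND (0 XNOR 0))) XOR 1)
= 1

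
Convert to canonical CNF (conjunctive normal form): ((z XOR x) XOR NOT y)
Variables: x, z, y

(x OR z OR NOT y) AND (x OR NOT z OR y) AND (NOT x OR z OR y) AND (NOT x OR NOT z OR NOT y)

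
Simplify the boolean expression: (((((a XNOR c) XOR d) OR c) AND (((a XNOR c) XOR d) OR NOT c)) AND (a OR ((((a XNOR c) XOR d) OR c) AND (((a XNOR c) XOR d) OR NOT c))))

By absorption (E AND (E OR v) = E) then distribution ((E OR v) AND (E OR NOT v) = E):
= ((a XNOR c) XOR d)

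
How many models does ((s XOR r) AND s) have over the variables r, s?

Satisfying assignments: (0,1)
Count: 1 out of 4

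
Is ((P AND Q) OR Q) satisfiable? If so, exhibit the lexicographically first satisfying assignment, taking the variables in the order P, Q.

P=0, Q=1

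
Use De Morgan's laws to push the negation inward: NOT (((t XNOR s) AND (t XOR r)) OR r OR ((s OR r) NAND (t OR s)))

NOT ((t XNOR s) AND (t XOR r)) AND NOT r AND NOT ((s OR r) NAND (t OR s))
De Morgan's: NOT(OR of terms) = AND of negations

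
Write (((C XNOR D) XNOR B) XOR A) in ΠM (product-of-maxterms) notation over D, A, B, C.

ΠM(0, 3, 5, 6, 9, 10, 12, 15) = (D OR A OR B OR C) AND (D OR A OR NOT B OR NOT C) AND (D OR NOT A OR B OR NOT C) AND (D OR NOT A OR NOT B OR C) AND (NOT D OR A OR B OR NOT C) AND (NOT D OR A OR NOT B OR C) AND (NOT D OR NOT A OR B OR C) AND (NOT D OR NOT A OR NOT B OR NOT C)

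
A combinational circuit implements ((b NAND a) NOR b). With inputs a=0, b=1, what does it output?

Substituting: ((1 NAND 0) NOR 1)
= 0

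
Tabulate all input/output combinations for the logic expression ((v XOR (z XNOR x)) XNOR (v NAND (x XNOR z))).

v | z | x | Output
------------------
0 | 0 | 0 | 1
0 | 0 | 1 | 0
0 | 1 | 0 | 0
0 | 1 | 1 | 1
1 | 0 | 0 | 1
1 | 0 | 1 | 1
1 | 1 | 0 | 1
1 | 1 | 1 | 1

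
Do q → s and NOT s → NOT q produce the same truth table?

Yes, Contrapositive is always equivalent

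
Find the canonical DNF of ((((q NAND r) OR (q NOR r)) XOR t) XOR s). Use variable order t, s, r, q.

(NOT t AND NOT s AND NOT r AND NOT q) OR (NOT t AND NOT s AND NOT r AND q) OR (NOT t AND NOT s AND r AND NOT q) OR (NOT t AND s AND r AND q) OR (t AND NOT s AND r AND q) OR (t AND s AND NOT r AND NOT q) OR (t AND s AND NOT r AND q) OR (t AND s AND r AND NOT q)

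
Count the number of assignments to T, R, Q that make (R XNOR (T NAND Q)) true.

Satisfying assignments: (0,1,0), (0,1,1), (1,0,1), (1,1,0)
Count: 4 out of 8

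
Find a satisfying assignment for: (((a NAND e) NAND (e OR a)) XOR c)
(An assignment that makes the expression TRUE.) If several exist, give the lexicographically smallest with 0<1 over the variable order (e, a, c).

e=0, a=0, c=0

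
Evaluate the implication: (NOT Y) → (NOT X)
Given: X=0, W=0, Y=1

Antecedent (NOT Y) = 0; consequent (NOT X) = 1.
0 → 1 = 1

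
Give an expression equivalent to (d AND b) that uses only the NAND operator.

((d NAND b) NAND (d NAND b))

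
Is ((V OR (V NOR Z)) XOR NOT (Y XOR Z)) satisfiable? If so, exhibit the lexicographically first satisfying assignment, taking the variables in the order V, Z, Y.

V=0, Z=0, Y=1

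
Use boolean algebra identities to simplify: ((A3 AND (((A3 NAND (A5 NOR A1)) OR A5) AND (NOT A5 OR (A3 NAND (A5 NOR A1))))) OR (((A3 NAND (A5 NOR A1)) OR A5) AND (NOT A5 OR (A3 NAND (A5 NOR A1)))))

By absorption (E OR (E AND v) = E) then distribution ((E OR v) AND (E OR NOT v) = E):
= (A3 NAND (A5 NOR A1))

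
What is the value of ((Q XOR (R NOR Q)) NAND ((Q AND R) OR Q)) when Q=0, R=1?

Substituting: ((0 XOR (1 NOR 0)) NAND ((0 AND 1) OR 0))
= 1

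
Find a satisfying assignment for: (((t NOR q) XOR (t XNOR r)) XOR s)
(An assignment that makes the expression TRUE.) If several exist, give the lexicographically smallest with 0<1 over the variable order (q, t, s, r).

q=0, t=0, s=0, r=1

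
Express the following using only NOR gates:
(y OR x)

((y NOR x) NOR (y NOR x))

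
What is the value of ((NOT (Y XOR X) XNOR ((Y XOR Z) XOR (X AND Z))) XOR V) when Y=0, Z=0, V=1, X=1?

Substituting: ((NOT (0 XOR 1) XNOR ((0 XOR 0) XOR (1 AND 0))) XOR 1)
= 0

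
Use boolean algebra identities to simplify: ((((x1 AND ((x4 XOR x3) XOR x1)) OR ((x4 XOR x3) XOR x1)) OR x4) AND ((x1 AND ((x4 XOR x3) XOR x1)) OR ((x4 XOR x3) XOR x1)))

By absorption (E AND (E OR v) = E) then absorption (E OR (E AND v) = E):
= ((x4 XOR x3) XOR x1)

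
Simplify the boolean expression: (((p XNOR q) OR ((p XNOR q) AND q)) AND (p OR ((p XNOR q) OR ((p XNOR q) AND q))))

By absorption (E AND (E OR v) = E) then absorption (E OR (E AND v) = E):
= (p XNOR q)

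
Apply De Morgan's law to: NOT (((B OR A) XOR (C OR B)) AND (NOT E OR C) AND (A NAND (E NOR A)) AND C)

NOT ((B OR A) XOR (C OR B)) OR NOT (NOT E OR C) OR NOT (A NAND (E NOR A)) OR NOT C
De Morgan's: NOT(AND of terms) = OR of negations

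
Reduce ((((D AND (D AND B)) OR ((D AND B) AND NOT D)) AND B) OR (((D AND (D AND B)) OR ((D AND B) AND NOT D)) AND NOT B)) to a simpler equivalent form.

By distribution ((E AND v) OR (E AND NOT v) = E) then distribution ((E AND v) OR (E AND NOT v) = E):
= (D AND B)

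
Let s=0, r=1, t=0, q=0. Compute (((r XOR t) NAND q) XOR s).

Substituting: (((1 XOR 0) NAND 0) XOR 0)
= 1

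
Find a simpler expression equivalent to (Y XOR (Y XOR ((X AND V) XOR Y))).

By XOR self-cancellation ((E XOR v) XOR v = E):
= ((X AND V) XOR Y)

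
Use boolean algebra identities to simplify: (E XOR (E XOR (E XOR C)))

By XOR self-cancellation ((E XOR v) XOR v = E):
= (E XOR C)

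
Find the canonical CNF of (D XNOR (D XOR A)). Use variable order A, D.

(NOT A OR D) AND (NOT A OR NOT D)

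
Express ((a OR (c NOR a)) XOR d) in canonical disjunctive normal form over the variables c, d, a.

(NOT c AND NOT d AND NOT a) OR (NOT c AND NOT d AND a) OR (c AND NOT d AND a) OR (c AND d AND NOT a)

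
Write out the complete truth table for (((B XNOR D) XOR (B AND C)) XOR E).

E | C | D | B | Output
----------------------
0 | 0 | 0 | 0 | 1
0 | 0 | 0 | 1 | 0
0 | 0 | 1 | 0 | 0
0 | 0 | 1 | 1 | 1
0 | 1 | 0 | 0 | 1
0 | 1 | 0 | 1 | 1
0 | 1 | 1 | 0 | 0
0 | 1 | 1 | 1 | 0
1 | 0 | 0 | 0 | 0
1 | 0 | 0 | 1 | 1
1 | 0 | 1 | 0 | 1
1 | 0 | 1 | 1 | 0
1 | 1 | 0 | 0 | 0
1 | 1 | 0 | 1 | 0
1 | 1 | 1 | 0 | 1
1 | 1 | 1 | 1 | 1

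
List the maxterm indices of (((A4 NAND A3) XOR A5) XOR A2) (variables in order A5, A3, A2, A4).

ΠM(2, 3, 5, 6, 8, 9, 12, 15) = (A5 OR A3 OR NOT A2 OR A4) AND (A5 OR A3 OR NOT A2 OR NOT A4) AND (A5 OR NOT A3 OR A2 OR NOT A4) AND (A5 OR NOT A3 OR NOT A2 OR A4) AND (NOT A5 OR A3 OR A2 OR A4) AND (NOT A5 OR A3 OR A2 OR NOT A4) AND (NOT A5 OR NOT A3 OR A2 OR A4) AND (NOT A5 OR NOT A3 OR NOT A2 OR NOT A4)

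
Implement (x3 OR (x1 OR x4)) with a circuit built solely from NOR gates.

((x3 NOR ((x1 NOR x4) NOR (x1 NOR x4))) NOR (x3 NOR ((x1 NOR x4) NOR (x1 NOR x4))))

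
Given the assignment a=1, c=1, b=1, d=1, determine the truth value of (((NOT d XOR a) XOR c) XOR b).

Substituting: (((NOT 1 XOR 1) XOR 1) XOR 1)
= 1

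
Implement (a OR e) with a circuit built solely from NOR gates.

((a NOR e) NOR (a NOR e))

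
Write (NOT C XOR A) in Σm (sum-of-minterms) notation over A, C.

Σm(0, 3) = (NOT A AND NOT C) OR (A AND C)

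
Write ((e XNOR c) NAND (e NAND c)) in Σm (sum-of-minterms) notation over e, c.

Σm(1, 2, 3) = (NOT e AND c) OR (e AND NOT c) OR (e AND c)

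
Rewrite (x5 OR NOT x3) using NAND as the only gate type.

((x5 NAND x5) NAND ((x3 NAND x3) NAND (x3 NAND x3)))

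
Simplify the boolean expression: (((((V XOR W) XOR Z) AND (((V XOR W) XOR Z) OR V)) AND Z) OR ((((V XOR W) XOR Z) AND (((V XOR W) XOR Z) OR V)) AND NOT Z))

By distribution ((E AND v) OR (E AND NOT v) = E) then absorption (E AND (E OR v) = E):
= ((V XOR W) XOR Z)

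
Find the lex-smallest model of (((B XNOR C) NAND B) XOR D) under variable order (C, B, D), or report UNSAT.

C=0, B=0, D=0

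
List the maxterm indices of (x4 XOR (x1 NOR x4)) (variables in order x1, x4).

ΠM(2) = (NOT x1 OR x4)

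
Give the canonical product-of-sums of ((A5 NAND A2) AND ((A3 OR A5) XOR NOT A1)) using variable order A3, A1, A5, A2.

ΠM(2, 3, 4, 5, 7, 8, 9, 10, 11, 15) = (A3 OR A1 OR NOT A5 OR A2) AND (A3 OR A1 OR NOT A5 OR NOT A2) AND (A3 OR NOT A1 OR A5 OR A2) AND (A3 OR NOT A1 OR A5 OR NOT A2) AND (A3 OR NOT A1 OR NOT A5 OR NOT A2) AND (NOT A3 OR A1 OR A5 OR A2) AND (NOT A3 OR A1 OR A5 OR NOT A2) AND (NOT A3 OR A1 OR NOT A5 OR A2) AND (NOT A3 OR A1 OR NOT A5 OR NOT A2) AND (NOT A3 OR NOT A1 OR NOT A5 OR NOT A2)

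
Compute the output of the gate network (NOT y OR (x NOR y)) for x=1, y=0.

Substituting: (NOT 0 OR (1 NOR 0))
= 1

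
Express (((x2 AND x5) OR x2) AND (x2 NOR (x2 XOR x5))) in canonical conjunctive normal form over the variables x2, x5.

(x2 OR x5) AND (x2 OR NOT x5) AND (NOT x2 OR x5) AND (NOT x2 OR NOT x5)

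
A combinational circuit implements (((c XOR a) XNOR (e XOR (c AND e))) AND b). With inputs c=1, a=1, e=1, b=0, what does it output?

Substituting: (((1 XOR 1) XNOR (1 XOR (1 AND 1))) AND 0)
= 0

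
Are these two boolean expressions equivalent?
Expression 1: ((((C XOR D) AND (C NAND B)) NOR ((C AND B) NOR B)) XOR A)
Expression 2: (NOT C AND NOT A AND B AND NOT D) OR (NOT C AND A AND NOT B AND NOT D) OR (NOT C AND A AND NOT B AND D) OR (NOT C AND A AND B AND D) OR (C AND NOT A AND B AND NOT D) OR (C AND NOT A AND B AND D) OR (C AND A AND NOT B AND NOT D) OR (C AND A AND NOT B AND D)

Yes, they are equivalent — the two output columns agree on all 16 assignments:
C | A | B | D | Expression 1 | Expression 2
-------------------------------------------
0 | 0 | 0 | 0 | 0 | 0
0 | 0 | 0 | 1 | 0 | 0
0 | 0 | 1 | 0 | 1 | 1
0 | 0 | 1 | 1 | 0 | 0
0 | 1 | 0 | 0 | 1 | 1
0 | 1 | 0 | 1 | 1 | 1
0 | 1 | 1 | 0 | 0 | 0
0 | 1 | 1 | 1 | 1 | 1
1 | 0 | 0 | 0 | 0 | 0
1 | 0 | 0 | 1 | 0 | 0
1 | 0 | 1 | 0 | 1 | 1
1 | 0 | 1 | 1 | 1 | 1
1 | 1 | 0 | 0 | 1 | 1
1 | 1 | 0 | 1 | 1 | 1
1 | 1 | 1 | 0 | 0 | 0
1 | 1 | 1 | 1 | 0 | 0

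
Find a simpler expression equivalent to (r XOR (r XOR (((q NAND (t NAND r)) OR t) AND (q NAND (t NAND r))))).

By XOR self-cancellation ((E XOR v) XOR v = E) then absorption (E AND (E OR v) = E):
= (q NAND (t NAND r))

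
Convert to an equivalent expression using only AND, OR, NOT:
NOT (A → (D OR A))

A AND NOT (D OR A)
(Negated implication: NOT(A → B) = A AND NOT B)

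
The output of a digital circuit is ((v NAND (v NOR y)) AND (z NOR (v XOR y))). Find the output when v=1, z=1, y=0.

Substituting: ((1 NAND (1 NOR 0)) AND (1 NOR (1 XOR 0)))
= 0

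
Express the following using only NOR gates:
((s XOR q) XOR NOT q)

((((((((s NOR q) NOR (s NOR q)) NOR ((s NOR q) NOR (s NOR q))) NOR ((((s NOR s) NOR (q NOR q)) NOR ((s NOR s) NOR (q NOR q))) NOR (((s NOR s) NOR (q NOR q)) NOR ((s NOR s) NOR (q NOR q))))) NOR (q NOR q)) NOR (((((s NOR q) NOR (s NOR q)) NOR ((s NOR q) NOR (s NOR q))) NOR ((((s NOR s) NOR (q NOR q)) NOR ((s NOR s) NOR (q NOR q))) NOR (((s NOR s) NOR (q NOR q)) NOR ((s NOR s) NOR (q NOR q))))) NOR (q NOR q))) NOR ((((((s NOR q) NOR (s NOR q)) NOR ((s NOR q) NOR (s NOR q))) NOR ((((s NOR s) NOR (q NOR q)) NOR ((s NOR s) NOR (q NOR q))) NOR (((s NOR s) NOR (q NOR q)) NOR ((s NOR s) NOR (q NOR q))))) NOR (q NOR q)) NOR (((((s NOR q) NOR (s NOR q)) NOR ((s NOR q) NOR (s NOR q))) NOR ((((s NOR s) NOR (q NOR q)) NOR ((s NOR s) NOR (q NOR q))) NOR (((s NOR s) NOR (q NOR q)) NOR ((s NOR s) NOR (q NOR q))))) NOR (q NOR q)))) NOR ((((((((s NOR q) NOR (s NOR q)) NOR ((s NOR q) NOR (s NOR q))) NOR ((((s NOR s) NOR (q NOR q)) NOR ((s NOR s) NOR (q NOR q))) NOR (((s NOR s) NOR (q NOR q)) NOR ((s NOR s) NOR (q NOR q))))) NOR ((((s NOR q) NOR (s NOR q)) NOR ((s NOR q) NOR (s NOR q))) NOR ((((s NOR s) NOR (q NOR q)) NOR ((s NOR s) NOR (q NOR q))) NOR (((s NOR s) NOR (q NOR q)) NOR ((s NOR s) NOR (q NOR q)))))) NOR ((q NOR q) NOR (q NOR q))) NOR ((((((s NOR q) NOR (s NOR q)) NOR ((s NOR q) NOR (s NOR q))) NOR ((((s NOR s) NOR (q NOR q)) NOR ((s NOR s) NOR (q NOR q))) NOR (((s NOR s) NOR (q NOR q)) NOR ((s NOR s) NOR (q NOR q))))) NOR ((((s NOR q) NOR (s NOR q)) NOR ((s NOR q) NOR (s NOR q))) NOR ((((s NOR s) NOR (q NOR q)) NOR ((s NOR s) NOR (q NOR q))) NOR (((s NOR s) NOR (q NOR q)) NOR ((s NOR s) NOR (q NOR q)))))) NOR ((q NOR q) NOR (q NOR q)))) NOR (((((((s NOR q) NOR (s NOR q)) NOR ((s NOR q) NOR (s NOR q))) NOR ((((s NOR s) NOR (q NOR q)) NOR ((s NOR s) NOR (q NOR q))) NOR (((s NOR s) NOR (q NOR q)) NOR ((s NOR s) NOR (q NOR q))))) NOR ((((s NOR q) NOR (s NOR q)) NOR ((s NOR q) NOR (s NOR q))) NOR ((((s NOR s) NOR (q NOR q)) NOR ((s NOR s) NOR (q NOR q))) NOR (((s NOR s) NOR (q NOR q)) NOR ((s NOR s) NOR (q NOR q)))))) NOR ((q NOR q) NOR (q NOR q))) NOR ((((((s NOR q) NOR (s NOR q)) NOR ((s NOR q) NOR (s NOR q))) NOR ((((s NOR s) NOR (q NOR q)) NOR ((s NOR s) NOR (q NOR q))) NOR (((s NOR s) NOR (q NOR q)) NOR ((s NOR s) NOR (q NOR q))))) NOR ((((s NOR q) NOR (s NOR q)) NOR ((s NOR q) NOR (s NOR q))) NOR ((((s NOR s) NOR (q NOR q)) NOR ((s NOR s) NOR (q NOR q))) NOR (((s NOR s) NOR (q NOR q)) NOR ((s NOR s) NOR (q NOR q)))))) NOR ((q NOR q) NOR (q NOR q))))))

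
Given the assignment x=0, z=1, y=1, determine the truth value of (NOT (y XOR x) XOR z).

Substituting: (NOT (1 XOR 0) XOR 1)
= 1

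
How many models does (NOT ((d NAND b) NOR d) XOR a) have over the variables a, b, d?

Satisfying assignments: (0,0,0), (0,0,1), (0,1,0), (0,1,1)
Count: 4 out of 8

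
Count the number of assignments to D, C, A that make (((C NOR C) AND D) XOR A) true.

Satisfying assignments: (0,0,1), (0,1,1), (1,0,0), (1,1,1)
Count: 4 out of 8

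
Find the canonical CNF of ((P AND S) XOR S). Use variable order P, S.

(P OR S) AND (NOT P OR S) AND (NOT P OR NOT S)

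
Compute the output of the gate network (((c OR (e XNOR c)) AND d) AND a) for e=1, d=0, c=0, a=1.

Substituting: (((0 OR (1 XNOR 0)) AND 0) AND 1)
= 0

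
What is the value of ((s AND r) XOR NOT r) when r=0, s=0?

Substituting: ((0 AND 0) XOR NOT 0)
= 1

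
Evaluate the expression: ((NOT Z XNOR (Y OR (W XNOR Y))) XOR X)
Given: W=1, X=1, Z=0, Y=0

Substituting: ((NOT 0 XNOR (0 OR (1 XNOR 0))) XOR 1)
= 1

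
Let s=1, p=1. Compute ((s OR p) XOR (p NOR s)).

Substituting: ((1 OR 1) XOR (1 NOR 1))
= 1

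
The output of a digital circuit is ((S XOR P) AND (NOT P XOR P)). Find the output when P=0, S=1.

Substituting: ((1 XOR 0) AND (NOT 0 XOR 0))
= 1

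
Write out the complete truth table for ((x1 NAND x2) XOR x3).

x3 | x1 | x2 | Output
---------------------
0 | 0 | 0 | 1
0 | 0 | 1 | 1
0 | 1 | 0 | 1
0 | 1 | 1 | 0
1 | 0 | 0 | 0
1 | 0 | 1 | 0
1 | 1 | 0 | 0
1 | 1 | 1 | 1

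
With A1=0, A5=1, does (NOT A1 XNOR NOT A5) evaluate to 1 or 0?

Substituting: (NOT 0 XNOR NOT 1)
= 0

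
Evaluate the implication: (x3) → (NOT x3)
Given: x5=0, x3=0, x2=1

Antecedent (x3) = 0; consequent (NOT x3) = 1.
0 → 1 = 1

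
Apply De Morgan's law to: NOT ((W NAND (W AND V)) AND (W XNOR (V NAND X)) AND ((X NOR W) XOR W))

NOT (W NAND (W AND V)) OR NOT (W XNOR (V NAND X)) OR NOT ((X NOR W) XOR W)
De Morgan's: NOT(AND of terms) = OR of negations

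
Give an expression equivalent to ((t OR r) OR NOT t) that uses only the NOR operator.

((((t NOR r) NOR (t NOR r)) NOR (t NOR t)) NOR (((t NOR r) NOR (t NOR r)) NOR (t NOR t)))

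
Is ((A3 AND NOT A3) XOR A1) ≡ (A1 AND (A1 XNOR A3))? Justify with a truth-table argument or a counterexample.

No. Counterexample: with A1=1, A3=0, Expression 1 = 1 but Expression 2 = 0.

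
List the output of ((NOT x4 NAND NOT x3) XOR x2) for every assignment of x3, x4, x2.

x3 | x4 | x2 | Output
---------------------
0 | 0 | 0 | 0
0 | 0 | 1 | 1
0 | 1 | 0 | 1
0 | 1 | 1 | 0
1 | 0 | 0 | 1
1 | 0 | 1 | 0
1 | 1 | 0 | 1
1 | 1 | 1 | 0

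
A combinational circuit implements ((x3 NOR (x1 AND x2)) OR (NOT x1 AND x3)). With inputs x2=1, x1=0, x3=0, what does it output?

Substituting: ((0 NOR (0 AND 1)) OR (NOT 0 AND 0))
= 1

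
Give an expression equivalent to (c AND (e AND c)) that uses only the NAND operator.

((c NAND ((e NAND c) NAND (e NAND c))) NAND (c NAND ((e NAND c) NAND (e NAND c))))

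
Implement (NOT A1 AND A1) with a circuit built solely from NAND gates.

(((A1 NAND A1) NAND A1) NAND ((A1 NAND A1) NAND A1))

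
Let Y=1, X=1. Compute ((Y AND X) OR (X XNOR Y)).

Substituting: ((1 AND 1) OR (1 XNOR 1))
= 1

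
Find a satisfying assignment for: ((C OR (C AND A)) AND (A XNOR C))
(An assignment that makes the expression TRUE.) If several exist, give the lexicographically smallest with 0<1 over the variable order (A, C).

A=1, C=1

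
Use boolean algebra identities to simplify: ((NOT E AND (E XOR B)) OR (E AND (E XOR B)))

By distribution ((E AND v) OR (E AND NOT v) = E):
= (E XOR B)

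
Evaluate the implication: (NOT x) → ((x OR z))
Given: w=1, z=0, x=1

Antecedent (NOT x) = 0; consequent ((x OR z)) = 1.
0 → 1 = 1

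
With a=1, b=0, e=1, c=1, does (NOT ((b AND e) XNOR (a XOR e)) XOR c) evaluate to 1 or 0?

Substituting: (NOT ((0 AND 1) XNOR (1 XOR 1)) XOR 1)
= 1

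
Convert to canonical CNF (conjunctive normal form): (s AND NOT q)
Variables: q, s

(q OR s) AND (NOT q OR s) AND (NOT q OR NOT s)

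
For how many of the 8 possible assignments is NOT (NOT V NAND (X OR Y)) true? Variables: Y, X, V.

Satisfying assignments: (0,1,0), (1,0,0), (1,1,0)
Count: 3 out of 8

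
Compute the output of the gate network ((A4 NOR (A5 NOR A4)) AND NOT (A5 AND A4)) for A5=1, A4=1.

Substituting: ((1 NOR (1 NOR 1)) AND NOT (1 AND 1))
= 0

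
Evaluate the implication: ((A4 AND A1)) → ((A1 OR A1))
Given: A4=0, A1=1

Antecedent ((A4 AND A1)) = 0; consequent ((A1 OR A1)) = 1.
0 → 1 = 1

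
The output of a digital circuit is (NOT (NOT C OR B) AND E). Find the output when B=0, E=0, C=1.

Substituting: (NOT (NOT 1 OR 0) AND 0)
= 0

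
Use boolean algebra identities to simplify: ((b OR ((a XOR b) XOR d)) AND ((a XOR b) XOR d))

By absorption (E AND (E OR v) = E):
= ((a XOR b) XOR d)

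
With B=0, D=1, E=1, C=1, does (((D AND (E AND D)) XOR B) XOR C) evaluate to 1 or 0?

Substituting: (((1 AND (1 AND 1)) XOR 0) XOR 1)
= 0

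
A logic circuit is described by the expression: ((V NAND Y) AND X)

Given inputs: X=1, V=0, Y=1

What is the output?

Substituting: ((0 NAND 1) AND 1)
= 1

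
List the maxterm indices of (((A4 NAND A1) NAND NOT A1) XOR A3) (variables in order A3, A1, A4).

ΠM(0, 1, 6, 7) = (A3 OR A1 OR A4) AND (A3 OR A1 OR NOT A4) AND (NOT A3 OR NOT A1 OR A4) AND (NOT A3 OR NOT A1 OR NOT A4)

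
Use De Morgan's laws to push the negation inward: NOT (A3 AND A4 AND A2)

NOT A3 OR NOT A4 OR NOT A2
De Morgan's: NOT(AND of terms) = OR of negations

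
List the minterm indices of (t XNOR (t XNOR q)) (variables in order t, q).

Σm(1, 3) = (NOT t AND q) OR (t AND q)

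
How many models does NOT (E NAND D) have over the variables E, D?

Satisfying assignments: (1,1)
Count: 1 out of 4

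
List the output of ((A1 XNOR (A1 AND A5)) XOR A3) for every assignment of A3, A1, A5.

A3 | A1 | A5 | Output
---------------------
0 | 0 | 0 | 1
0 | 0 | 1 | 1
0 | 1 | 0 | 0
0 | 1 | 1 | 1
1 | 0 | 0 | 0
1 | 0 | 1 | 0
1 | 1 | 0 | 1
1 | 1 | 1 | 0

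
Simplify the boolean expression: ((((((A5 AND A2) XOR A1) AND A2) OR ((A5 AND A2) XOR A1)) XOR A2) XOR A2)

By XOR self-cancellation ((E XOR v) XOR v = E) then absorption (E OR (E AND v) = E):
= ((A5 AND A2) XOR A1)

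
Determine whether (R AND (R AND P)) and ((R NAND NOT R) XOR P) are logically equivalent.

No. Counterexample: with P=0, R=0, Expression 1 = 0 but Expression 2 = 1.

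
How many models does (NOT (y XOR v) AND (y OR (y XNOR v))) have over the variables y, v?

Satisfying assignments: (0,0), (1,1)
Count: 2 out of 4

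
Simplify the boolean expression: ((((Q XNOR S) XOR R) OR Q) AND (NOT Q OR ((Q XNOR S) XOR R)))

By distribution ((E OR v) AND (E OR NOT v) = E):
= ((Q XNOR S) XOR R)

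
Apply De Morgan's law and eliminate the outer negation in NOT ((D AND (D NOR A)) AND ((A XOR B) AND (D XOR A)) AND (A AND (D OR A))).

NOT (D AND (D NOR A)) OR NOT ((A XOR B) AND (D XOR A)) OR NOT (A AND (D OR A))
De Morgan's: NOT(AND of terms) = OR of negations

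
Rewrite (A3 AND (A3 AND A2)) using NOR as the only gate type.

((A3 NOR A3) NOR (((A3 NOR A3) NOR (A2 NOR A2)) NOR ((A3 NOR A3) NOR (A2 NOR A2))))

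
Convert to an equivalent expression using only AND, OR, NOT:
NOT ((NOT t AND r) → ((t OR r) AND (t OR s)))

(NOT t AND r) AND NOT ((t OR r) AND (t OR s))
(Negated implication: NOT(A → B) = A AND NOT B)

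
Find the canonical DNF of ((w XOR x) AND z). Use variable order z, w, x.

(z AND NOT w AND x) OR (z AND w AND NOT x)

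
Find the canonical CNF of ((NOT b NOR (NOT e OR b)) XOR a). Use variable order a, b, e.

(a OR b OR e) AND (a OR b OR NOT e) AND (a OR NOT b OR e) AND (a OR NOT b OR NOT e)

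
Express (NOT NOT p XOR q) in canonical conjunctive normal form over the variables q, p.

(q OR p) AND (NOT q OR NOT p)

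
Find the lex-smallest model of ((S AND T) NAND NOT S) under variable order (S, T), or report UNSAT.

S=0, T=0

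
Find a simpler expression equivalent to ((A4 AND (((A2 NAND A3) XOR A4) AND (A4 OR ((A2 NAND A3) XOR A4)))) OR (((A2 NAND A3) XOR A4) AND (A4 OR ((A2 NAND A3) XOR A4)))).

By absorption (E OR (E AND v) = E) then absorption (E AND (E OR v) = E):
= ((A2 NAND A3) XOR A4)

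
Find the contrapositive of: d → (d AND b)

Contrapositive: NOT (d AND b) → NOT d
Note: A statement and its contrapositive are logically equivalent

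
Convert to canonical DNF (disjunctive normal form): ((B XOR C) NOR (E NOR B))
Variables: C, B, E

(NOT C AND NOT B AND E) OR (C AND B AND NOT E) OR (C AND B AND E)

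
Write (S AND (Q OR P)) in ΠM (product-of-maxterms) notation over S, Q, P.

ΠM(0, 1, 2, 3, 4) = (S OR Q OR P) AND (S OR Q OR NOT P) AND (S OR NOT Q OR P) AND (S OR NOT Q OR NOT P) AND (NOT S OR Q OR P)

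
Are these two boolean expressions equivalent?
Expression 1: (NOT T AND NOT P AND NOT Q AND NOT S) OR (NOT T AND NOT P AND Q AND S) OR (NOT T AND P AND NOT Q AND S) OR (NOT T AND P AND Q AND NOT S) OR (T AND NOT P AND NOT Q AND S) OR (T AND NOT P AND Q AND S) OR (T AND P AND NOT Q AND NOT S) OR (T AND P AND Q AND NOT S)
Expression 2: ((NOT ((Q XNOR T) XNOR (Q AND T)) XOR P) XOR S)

Yes, they are equivalent — the two output columns agree on all 16 assignments:
T | P | Q | S | Expression 1 | Expression 2
-------------------------------------------
0 | 0 | 0 | 0 | 1 | 1
0 | 0 | 0 | 1 | 0 | 0
0 | 0 | 1 | 0 | 0 | 0
0 | 0 | 1 | 1 | 1 | 1
0 | 1 | 0 | 0 | 0 | 0
0 | 1 | 0 | 1 | 1 | 1
0 | 1 | 1 | 0 | 1 | 1
0 | 1 | 1 | 1 | 0 | 0
1 | 0 | 0 | 0 | 0 | 0
1 | 0 | 0 | 1 | 1 | 1
1 | 0 | 1 | 0 | 0 | 0
1 | 0 | 1 | 1 | 1 | 1
1 | 1 | 0 | 0 | 1 | 1
1 | 1 | 0 | 1 | 0 | 0
1 | 1 | 1 | 0 | 1 | 1
1 | 1 | 1 | 1 | 0 | 0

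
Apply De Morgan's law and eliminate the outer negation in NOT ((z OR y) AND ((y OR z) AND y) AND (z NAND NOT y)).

NOT (z OR y) OR NOT ((y OR z) AND y) OR NOT (z NAND NOT y)
De Morgan's: NOT(AND of terms) = OR of negations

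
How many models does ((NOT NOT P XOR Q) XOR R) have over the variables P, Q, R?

Satisfying assignments: (0,0,1), (0,1,0), (1,0,0), (1,1,1)
Count: 4 out of 8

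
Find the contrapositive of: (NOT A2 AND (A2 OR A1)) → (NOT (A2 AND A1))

Contrapositive: (A2 AND A1) → NOT (NOT A2 AND (A2 OR A1))
Note: A statement and its contrapositive are logically equivalent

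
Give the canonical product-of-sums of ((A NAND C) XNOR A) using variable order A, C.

ΠM(0, 1, 3) = (A OR C) AND (A OR NOT C) AND (NOT A OR NOT C)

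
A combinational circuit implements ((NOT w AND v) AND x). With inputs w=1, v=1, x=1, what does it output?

Substituting: ((NOT 1 AND 1) AND 1)
= 0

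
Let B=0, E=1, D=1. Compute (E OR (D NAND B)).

Substituting: (1 OR (1 NAND 0))
= 1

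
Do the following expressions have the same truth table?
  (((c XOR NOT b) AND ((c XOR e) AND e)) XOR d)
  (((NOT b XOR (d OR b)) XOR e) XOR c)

No. Counterexample: with e=0, c=0, b=0, d=0, Expression 1 = 0 but Expression 2 = 1.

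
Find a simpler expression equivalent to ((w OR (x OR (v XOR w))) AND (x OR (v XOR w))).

By absorption (E AND (E OR v) = E):
= (x OR (v XOR w))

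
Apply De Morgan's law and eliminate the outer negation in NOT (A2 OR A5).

NOT A2 AND NOT A5
De Morgan's: NOT(OR of terms) = AND of negations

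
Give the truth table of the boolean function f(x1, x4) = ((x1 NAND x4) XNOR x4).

x1 | x4 | Output
----------------
0 | 0 | 0
0 | 1 | 1
1 | 0 | 0
1 | 1 | 0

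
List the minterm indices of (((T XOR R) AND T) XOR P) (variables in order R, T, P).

Σm(1, 2, 5, 7) = (NOT R AND NOT T AND P) OR (NOT R AND T AND NOT P) OR (R AND NOT T AND P) OR (R AND T AND P)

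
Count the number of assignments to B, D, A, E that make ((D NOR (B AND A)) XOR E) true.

Satisfying assignments: (0,0,0,0), (0,0,1,0), (0,1,0,1), (0,1,1,1), (1,0,0,0), (1,0,1,1), (1,1,0,1), (1,1,1,1)
Count: 8 out of 16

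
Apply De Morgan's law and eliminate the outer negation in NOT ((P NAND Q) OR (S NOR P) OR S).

NOT (P NAND Q) AND NOT (S NOR P) AND NOT S
De Morgan's: NOT(OR of terms) = AND of negations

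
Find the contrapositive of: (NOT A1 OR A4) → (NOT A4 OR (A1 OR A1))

Contrapositive: NOT (NOT A4 OR (A1 OR A1)) → NOT (NOT A1 OR A4)
Note: A statement and its contrapositive are logically equivalent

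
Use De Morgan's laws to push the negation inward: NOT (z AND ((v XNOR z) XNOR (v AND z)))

NOT z OR NOT ((v XNOR z) XNOR (v AND z))
De Morgan's: NOT(AND of terms) = OR of negations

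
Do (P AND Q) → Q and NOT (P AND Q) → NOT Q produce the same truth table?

No, Inverse is not equivalent to original (counterexample: P=0, Q=1)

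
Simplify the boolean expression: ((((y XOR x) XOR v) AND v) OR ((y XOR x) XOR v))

By absorption (E OR (E AND v) = E):
= ((y XOR x) XOR v)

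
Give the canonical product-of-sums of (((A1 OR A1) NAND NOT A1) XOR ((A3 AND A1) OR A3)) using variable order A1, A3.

ΠM(1, 3) = (A1 OR NOT A3) AND (NOT A1 OR NOT A3)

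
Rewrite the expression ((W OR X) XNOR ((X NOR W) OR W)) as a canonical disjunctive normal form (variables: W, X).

(W AND NOT X) OR (W AND X)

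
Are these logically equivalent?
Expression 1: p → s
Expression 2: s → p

No, Converse is not equivalent to original (counterexample: p=0, s=1)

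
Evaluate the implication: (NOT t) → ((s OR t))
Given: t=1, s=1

Antecedent (NOT t) = 0; consequent ((s OR t)) = 1.
0 → 1 = 1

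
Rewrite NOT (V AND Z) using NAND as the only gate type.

(((V NAND Z) NAND (V NAND Z)) NAND ((V NAND Z) NAND (V NAND Z)))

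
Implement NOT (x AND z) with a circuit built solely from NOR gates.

(((x NOR x) NOR (z NOR z)) NOR ((x NOR x) NOR (z NOR z)))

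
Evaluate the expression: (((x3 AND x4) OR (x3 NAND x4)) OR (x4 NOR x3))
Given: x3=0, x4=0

Substituting: (((0 AND 0) OR (0 NAND 0)) OR (0 NOR 0))
= 1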